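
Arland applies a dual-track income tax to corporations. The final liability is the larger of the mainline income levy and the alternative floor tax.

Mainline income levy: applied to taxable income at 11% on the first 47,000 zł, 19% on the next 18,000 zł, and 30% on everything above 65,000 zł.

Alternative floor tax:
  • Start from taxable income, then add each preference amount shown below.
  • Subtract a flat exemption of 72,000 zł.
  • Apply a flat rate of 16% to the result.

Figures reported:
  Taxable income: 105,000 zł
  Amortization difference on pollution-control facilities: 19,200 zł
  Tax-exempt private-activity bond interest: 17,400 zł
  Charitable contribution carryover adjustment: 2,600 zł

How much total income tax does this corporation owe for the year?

Mainline income levy:
  47,000 zł × 11% = 5,170 zł
  18,000 zł × 19% = 3,420 zł
  40,000 zł × 30% = 12,000 zł
  → 20,590 zł

Alternative floor tax:
  Adjusted income: 105,000 zł + 19,200 zł + 17,400 zł + 2,600 zł = 144,200 zł
  Less exemption 72,000 zł → base 72,200 zł
  72,200 zł × 16% = 11,552 zł

20,590 zł > 11,552 zł, so the mainline income levy governs.

20,590 zł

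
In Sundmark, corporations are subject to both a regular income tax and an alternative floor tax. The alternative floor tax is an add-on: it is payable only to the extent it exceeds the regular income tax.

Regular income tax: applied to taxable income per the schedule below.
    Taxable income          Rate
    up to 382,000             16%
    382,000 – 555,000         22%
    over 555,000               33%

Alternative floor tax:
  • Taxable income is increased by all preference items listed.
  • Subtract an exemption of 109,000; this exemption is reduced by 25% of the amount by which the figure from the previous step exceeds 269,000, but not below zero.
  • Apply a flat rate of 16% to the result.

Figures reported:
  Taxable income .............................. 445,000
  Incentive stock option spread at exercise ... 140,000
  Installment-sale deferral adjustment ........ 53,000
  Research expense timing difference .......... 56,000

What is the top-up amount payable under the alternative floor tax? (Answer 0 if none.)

Regular income tax:
  382,000 × 16% = 61,120
  63,000 × 22% = 13,860
  → 74,980

Alternative floor tax:
  Adjusted income: 445,000 + 140,000 + 53,000 + 56,000 = 694,000
  Exemption: 109,000 − 25% × (694,000 − 269,000) = 109,000 − 106,250 = 2,750
  Base: 694,000 − 2,750 = 691,250
  691,250 × 16% = 110,600

Excess of alternative floor tax over regular income tax: 110,600 − 74,980 = 35,620.

35,620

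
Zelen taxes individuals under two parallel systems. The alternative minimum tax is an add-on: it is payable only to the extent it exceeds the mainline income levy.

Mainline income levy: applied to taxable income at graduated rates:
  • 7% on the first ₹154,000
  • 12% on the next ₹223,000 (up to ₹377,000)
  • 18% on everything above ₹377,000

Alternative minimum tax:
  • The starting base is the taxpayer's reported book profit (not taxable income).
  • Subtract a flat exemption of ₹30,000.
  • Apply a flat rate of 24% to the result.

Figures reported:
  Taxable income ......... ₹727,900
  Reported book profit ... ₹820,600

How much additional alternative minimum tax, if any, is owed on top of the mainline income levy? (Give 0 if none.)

Mainline income levy:
  ₹154,000 × 7% = ₹10,780
  ₹223,000 × 12% = ₹26,760
  ₹350,900 × 18% = ₹63,162
  → ₹100,702

Alternative minimum tax:
  Base (reported book profit): ₹820,600
  Less exemption ₹30,000 → base ₹790,600
  ₹790,600 × 24% = ₹189,744

Excess of alternative minimum tax over mainline income levy: ₹189,744 − ₹100,702 = ₹89,042.

₹89,042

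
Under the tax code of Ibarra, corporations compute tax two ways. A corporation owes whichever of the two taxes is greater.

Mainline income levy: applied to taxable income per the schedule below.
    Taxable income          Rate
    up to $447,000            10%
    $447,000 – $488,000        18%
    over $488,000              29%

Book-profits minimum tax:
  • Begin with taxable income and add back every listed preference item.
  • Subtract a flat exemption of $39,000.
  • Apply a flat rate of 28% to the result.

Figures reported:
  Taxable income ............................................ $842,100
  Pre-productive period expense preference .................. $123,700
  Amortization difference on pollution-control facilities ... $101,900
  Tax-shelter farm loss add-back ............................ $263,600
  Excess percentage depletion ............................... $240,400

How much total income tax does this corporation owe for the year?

Book-profits minimum tax:
  Adjusted income: $842,100 + $123,700 + $101,900 + $263,600 + $240,400 = $1,571,700
  Less exemption $39,000 → base $1,532,700
  $1,532,700 × 28% = $429,156

Mainline income levy:
  $447,000 × 10% = $44,700
  $41,000 × 18% = $7,380
  $354,100 × 29% = $102,689
  → $154,769

$429,156 > $154,769, so the book-profits minimum tax is the binding amount.

$429,156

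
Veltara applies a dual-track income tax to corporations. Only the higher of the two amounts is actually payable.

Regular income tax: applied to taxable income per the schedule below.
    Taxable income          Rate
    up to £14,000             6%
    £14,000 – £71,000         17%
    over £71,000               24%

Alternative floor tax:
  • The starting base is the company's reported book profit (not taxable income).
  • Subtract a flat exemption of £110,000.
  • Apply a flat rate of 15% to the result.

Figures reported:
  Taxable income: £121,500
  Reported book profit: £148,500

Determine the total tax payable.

Regular income tax:
  £14,000 × 6% = £840
  £57,000 × 17% = £9,690
  £50,500 × 24% = £12,120
  → £22,650

Alternative floor tax:
  Base (reported book profit): £148,500
  Less exemption £110,000 → base £38,500
  £38,500 × 15% = £5,775

£22,650 > £5,775, so the regular income tax governs.

£22,650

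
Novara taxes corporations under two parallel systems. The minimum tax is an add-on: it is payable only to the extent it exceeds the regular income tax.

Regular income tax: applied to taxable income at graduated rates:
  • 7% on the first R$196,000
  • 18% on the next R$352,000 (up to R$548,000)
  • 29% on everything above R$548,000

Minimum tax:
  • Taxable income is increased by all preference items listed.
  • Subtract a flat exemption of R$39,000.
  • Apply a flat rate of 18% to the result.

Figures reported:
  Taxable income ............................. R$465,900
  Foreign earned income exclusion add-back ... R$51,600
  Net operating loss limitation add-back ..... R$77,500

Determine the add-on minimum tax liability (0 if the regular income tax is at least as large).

Regular income tax:
  R$196,000 × 7% = R$13,720
  R$269,900 × 18% = R$48,582
  → R$62,302

Minimum tax:
  Adjusted income: R$465,900 + R$51,600 + R$77,500 = R$595,000
  Less exemption R$39,000 → base R$556,000
  R$556,000 × 18% = R$100,080

Excess of minimum tax over regular income tax: R$100,080 − R$62,302 = R$37,778.

R$37,778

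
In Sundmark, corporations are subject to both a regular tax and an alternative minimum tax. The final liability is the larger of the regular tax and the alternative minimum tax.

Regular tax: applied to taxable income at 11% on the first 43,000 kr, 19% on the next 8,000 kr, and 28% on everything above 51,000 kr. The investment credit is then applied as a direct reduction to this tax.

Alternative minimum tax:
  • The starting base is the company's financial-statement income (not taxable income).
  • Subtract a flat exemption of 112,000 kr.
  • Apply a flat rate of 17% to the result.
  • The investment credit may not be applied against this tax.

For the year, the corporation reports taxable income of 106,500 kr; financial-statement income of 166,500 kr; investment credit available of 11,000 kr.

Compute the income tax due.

Regular tax:
  43,000 kr × 11% = 4,730 kr
  8,000 kr × 19% = 1,520 kr
  55,500 kr × 28% = 15,540 kr
  → 21,790 kr
  Less investment credit 11,000 kr → 10,790 kr

Alternative minimum tax:
  Base (financial-statement income): 166,500 kr
  Less exemption 112,000 kr → base 54,500 kr
  54,500 kr × 17% = 9,265 kr

10,790 kr > 9,265 kr, so the regular tax governs.

10,790 kr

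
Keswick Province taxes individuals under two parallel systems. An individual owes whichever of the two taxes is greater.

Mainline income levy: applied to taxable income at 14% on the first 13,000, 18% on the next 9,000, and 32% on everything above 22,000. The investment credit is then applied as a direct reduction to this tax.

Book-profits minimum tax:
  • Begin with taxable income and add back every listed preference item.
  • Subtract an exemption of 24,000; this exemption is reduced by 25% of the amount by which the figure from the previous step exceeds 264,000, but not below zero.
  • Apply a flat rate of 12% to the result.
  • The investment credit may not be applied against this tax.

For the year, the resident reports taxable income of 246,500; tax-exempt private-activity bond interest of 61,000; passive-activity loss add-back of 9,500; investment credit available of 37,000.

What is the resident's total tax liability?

Mainline income levy:
  13,000 × 14% = 1,820
  9,000 × 18% = 1,620
  224,500 × 32% = 71,840
  → 75,280
  Less investment credit 37,000 → 38,280

Book-profits minimum tax:
  Adjusted income: 246,500 + 61,000 + 9,500 = 317,000
  Exemption: 24,000 − 25% × (317,000 − 264,000) = 24,000 − 13,250 = 10,750
  Base: 317,000 − 10,750 = 306,250
  306,250 × 12% = 36,750

38,280 > 36,750, so the mainline income levy governs.

38,280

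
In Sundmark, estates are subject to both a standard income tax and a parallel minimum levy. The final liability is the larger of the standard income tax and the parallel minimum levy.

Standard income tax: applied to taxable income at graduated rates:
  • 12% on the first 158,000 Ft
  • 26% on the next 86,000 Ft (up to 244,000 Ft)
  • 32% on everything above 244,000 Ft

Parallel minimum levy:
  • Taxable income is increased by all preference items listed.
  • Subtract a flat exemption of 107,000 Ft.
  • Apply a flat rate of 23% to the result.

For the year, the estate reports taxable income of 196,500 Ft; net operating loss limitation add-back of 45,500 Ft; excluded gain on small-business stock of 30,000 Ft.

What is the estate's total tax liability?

Parallel minimum levy:
  Adjusted income: 196,500 Ft + 45,500 Ft + 30,000 Ft = 272,000 Ft
  Less exemption 107,000 Ft → base 165,000 Ft
  165,000 Ft × 23% = 37,950 Ft

Standard income tax:
  158,000 Ft × 12% = 18,960 Ft
  38,500 Ft × 26% = 10,010 Ft
  → 28,970 Ft

37,950 Ft > 28,970 Ft, so the parallel minimum levy is the binding amount.

37,950 Ft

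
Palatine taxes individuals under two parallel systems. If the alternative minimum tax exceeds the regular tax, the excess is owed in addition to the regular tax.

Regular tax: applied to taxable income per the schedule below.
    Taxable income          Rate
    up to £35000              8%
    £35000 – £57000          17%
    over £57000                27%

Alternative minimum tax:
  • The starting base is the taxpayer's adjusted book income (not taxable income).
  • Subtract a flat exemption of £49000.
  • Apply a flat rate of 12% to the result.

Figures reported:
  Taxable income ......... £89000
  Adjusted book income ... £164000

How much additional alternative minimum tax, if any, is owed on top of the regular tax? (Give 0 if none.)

£0

Alternative minimum tax:
  Base (adjusted book income): £164000
  Less exemption £49000 → base £115000
  £115000 × 12% = £13800

Regular tax:
  £35000 × 8% = £2800
  £22000 × 17% = £3740
  £32000 × 27% = £8640
  → £15180

£13800 ≤ £15180, so no add-on is due.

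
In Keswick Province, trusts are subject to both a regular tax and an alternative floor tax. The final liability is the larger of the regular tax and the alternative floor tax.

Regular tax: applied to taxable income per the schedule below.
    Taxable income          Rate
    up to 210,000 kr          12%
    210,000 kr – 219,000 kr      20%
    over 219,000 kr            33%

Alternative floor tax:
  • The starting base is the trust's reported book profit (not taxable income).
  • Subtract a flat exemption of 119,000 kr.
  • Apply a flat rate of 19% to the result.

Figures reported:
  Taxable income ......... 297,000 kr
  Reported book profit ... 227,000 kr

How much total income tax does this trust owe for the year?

52,740 kr

Alternative floor tax:
  Base (reported book profit): 227,000 kr
  Less exemption 119,000 kr → base 108,000 kr
  108,000 kr × 19% = 20,520 kr

Regular tax:
  210,000 kr × 12% = 25,200 kr
  9,000 kr × 20% = 1,800 kr
  78,000 kr × 33% = 25,740 kr
  → 52,740 kr

52,740 kr > 20,520 kr, so the regular tax governs.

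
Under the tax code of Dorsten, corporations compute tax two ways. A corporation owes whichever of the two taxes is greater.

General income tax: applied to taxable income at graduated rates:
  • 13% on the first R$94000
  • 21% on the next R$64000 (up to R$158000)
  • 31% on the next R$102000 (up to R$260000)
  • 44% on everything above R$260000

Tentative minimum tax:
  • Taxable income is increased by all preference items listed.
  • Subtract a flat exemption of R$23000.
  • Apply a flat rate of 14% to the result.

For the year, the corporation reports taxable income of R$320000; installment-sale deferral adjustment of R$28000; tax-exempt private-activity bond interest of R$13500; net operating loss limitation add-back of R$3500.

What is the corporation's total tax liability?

Tentative minimum tax:
  Adjusted income: R$320000 + R$28000 + R$13500 + R$3500 = R$365000
  Less exemption R$23000 → base R$342000
  R$342000 × 14% = R$47880

General income tax:
  R$94000 × 13% = R$12220
  R$64000 × 21% = R$13440
  R$102000 × 31% = R$31620
  R$60000 × 44% = R$26400
  → R$83680

R$83680 > R$47880, so the general income tax governs.

R$83680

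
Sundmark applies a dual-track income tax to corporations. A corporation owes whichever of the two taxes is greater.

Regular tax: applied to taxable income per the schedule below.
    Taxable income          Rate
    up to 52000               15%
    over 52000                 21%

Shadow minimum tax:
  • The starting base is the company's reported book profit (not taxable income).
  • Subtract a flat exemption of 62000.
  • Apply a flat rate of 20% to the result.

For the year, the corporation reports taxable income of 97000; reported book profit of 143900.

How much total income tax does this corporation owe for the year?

Shadow minimum tax:
  Base (reported book profit): 143900
  Less exemption 62000 → base 81900
  81900 × 20% = 16380

Regular tax:
  52000 × 15% = 7800
  45000 × 21% = 9450
  → 17250

17250 > 16380, so the regular tax governs.

17250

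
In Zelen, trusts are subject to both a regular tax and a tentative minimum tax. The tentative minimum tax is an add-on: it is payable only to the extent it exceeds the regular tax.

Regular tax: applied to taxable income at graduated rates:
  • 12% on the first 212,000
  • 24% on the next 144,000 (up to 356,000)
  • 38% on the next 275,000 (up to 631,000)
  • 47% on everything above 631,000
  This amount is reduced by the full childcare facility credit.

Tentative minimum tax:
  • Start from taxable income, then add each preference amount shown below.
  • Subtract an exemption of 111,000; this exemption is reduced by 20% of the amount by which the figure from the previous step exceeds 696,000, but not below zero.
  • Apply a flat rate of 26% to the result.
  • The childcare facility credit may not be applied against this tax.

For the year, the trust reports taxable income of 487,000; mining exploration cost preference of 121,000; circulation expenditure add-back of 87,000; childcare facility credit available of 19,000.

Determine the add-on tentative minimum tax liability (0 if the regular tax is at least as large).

61,060

Tentative minimum tax:
  Adjusted income: 487,000 + 121,000 + 87,000 = 695,000
  Exemption: 695,000 ≤ 696,000, so full 111,000 applies
  Base: 695,000 − 111,000 = 584,000
  584,000 × 26% = 151,840

Regular tax:
  212,000 × 12% = 25,440
  144,000 × 24% = 34,560
  131,000 × 38% = 49,780
  → 109,780
  Less childcare facility credit 19,000 → 90,780

Excess of tentative minimum tax over regular tax: 151,840 − 90,780 = 61,060.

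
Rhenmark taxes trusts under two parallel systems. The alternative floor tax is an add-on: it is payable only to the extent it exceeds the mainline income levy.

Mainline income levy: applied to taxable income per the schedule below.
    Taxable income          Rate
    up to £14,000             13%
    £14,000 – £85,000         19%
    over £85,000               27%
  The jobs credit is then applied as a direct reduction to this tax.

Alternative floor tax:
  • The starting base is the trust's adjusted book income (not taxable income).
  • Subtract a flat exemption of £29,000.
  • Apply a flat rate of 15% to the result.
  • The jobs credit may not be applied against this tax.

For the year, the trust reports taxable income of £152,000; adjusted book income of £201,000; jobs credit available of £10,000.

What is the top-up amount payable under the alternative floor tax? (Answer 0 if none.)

£2,400

Mainline income levy:
  £14,000 × 13% = £1,820
  £71,000 × 19% = £13,490
  £67,000 × 27% = £18,090
  → £33,400
  Less jobs credit £10,000 → £23,400

Alternative floor tax:
  Base (adjusted book income): £201,000
  Less exemption £29,000 → base £172,000
  £172,000 × 15% = £25,800

Excess of alternative floor tax over mainline income levy: £25,800 − £23,400 = £2,400.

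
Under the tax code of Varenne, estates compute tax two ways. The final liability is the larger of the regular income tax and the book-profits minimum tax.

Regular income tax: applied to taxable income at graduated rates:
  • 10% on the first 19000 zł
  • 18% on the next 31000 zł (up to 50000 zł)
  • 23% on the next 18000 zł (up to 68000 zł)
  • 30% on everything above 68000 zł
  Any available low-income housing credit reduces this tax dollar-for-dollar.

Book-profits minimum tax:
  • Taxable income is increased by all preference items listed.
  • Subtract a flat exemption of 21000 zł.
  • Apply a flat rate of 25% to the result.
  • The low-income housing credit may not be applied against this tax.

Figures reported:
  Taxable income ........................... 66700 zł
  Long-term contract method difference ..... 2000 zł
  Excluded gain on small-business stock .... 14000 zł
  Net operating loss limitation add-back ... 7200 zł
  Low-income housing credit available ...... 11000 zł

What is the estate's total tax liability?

Book-profits minimum tax:
  Adjusted income: 66700 zł + 2000 zł + 14000 zł + 7200 zł = 89900 zł
  Less exemption 21000 zł → base 68900 zł
  68900 zł × 25% = 17225 zł

Regular income tax:
  19000 zł × 10% = 1900 zł
  31000 zł × 18% = 5580 zł
  16700 zł × 23% = 3841 zł
  → 11321 zł
  Less low-income housing credit 11000 zł → 321 zł

17225 zł > 321 zł, so the book-profits minimum tax is the binding amount.

17225 zł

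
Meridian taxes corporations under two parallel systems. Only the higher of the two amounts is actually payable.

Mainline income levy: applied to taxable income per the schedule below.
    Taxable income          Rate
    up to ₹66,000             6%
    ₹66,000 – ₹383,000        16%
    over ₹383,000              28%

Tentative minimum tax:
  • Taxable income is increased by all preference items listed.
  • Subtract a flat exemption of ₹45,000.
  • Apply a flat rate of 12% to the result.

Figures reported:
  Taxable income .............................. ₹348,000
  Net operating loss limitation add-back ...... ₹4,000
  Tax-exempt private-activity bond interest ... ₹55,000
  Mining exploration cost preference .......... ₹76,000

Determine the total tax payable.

Tentative minimum tax:
  Adjusted income: ₹348,000 + ₹4,000 + ₹55,000 + ₹76,000 = ₹483,000
  Less exemption ₹45,000 → base ₹438,000
  ₹438,000 × 12% = ₹52,560

Mainline income levy:
  ₹66,000 × 6% = ₹3,960
  ₹282,000 × 16% = ₹45,120
  → ₹49,080

₹52,560 > ₹49,080, so the tentative minimum tax is the binding amount.

₹52,560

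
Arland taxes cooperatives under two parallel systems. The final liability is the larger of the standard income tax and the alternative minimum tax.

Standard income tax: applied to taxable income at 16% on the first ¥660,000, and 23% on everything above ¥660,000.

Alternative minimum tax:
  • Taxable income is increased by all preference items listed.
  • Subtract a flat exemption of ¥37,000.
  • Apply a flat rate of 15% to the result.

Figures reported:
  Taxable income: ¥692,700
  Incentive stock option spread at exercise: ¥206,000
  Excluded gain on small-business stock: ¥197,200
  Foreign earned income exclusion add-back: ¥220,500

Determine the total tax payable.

¥191,910

Alternative minimum tax:
  Adjusted income: ¥692,700 + ¥206,000 + ¥197,200 + ¥220,500 = ¥1,316,400
  Less exemption ¥37,000 → base ¥1,279,400
  ¥1,279,400 × 15% = ¥191,910

Standard income tax:
  ¥660,000 × 16% = ¥105,600
  ¥32,700 × 23% = ¥7,521
  → ¥113,121

¥191,910 > ¥113,121, so the alternative minimum tax is the binding amount.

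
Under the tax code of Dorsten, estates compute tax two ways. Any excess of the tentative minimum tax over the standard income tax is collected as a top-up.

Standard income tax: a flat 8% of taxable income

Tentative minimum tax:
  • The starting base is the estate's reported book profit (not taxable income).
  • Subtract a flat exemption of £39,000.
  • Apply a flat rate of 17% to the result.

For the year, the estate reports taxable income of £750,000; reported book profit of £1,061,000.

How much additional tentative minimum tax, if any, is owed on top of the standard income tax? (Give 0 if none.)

Standard income tax:
  £750,000 × 8% = £60,000

Tentative minimum tax:
  Base (reported book profit): £1,061,000
  Less exemption £39,000 → base £1,022,000
  £1,022,000 × 17% = £173,740

Excess of tentative minimum tax over standard income tax: £173,740 − £60,000 = £113,740.

£113,740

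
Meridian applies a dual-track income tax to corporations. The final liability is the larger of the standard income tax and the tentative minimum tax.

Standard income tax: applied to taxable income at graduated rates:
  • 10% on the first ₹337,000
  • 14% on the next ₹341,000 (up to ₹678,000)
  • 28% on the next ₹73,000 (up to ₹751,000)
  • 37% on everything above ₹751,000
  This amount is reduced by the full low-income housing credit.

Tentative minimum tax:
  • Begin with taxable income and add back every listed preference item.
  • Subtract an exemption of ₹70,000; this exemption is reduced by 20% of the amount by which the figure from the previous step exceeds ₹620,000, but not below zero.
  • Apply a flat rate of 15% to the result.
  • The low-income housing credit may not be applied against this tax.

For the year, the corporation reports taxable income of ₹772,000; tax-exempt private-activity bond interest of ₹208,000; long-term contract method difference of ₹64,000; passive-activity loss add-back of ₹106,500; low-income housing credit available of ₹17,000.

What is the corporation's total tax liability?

₹172,575

Tentative minimum tax:
  Adjusted income: ₹772,000 + ₹208,000 + ₹64,000 + ₹106,500 = ₹1,150,500
  Exemption: 20% × (₹1,150,500 − ₹620,000) = ₹106,100 ≥ ₹70,000, so the exemption is fully phased out
  Base: ₹1,150,500 − ₹0 = ₹1,150,500
  ₹1,150,500 × 15% = ₹172,575

Standard income tax:
  ₹337,000 × 10% = ₹33,700
  ₹341,000 × 14% = ₹47,740
  ₹73,000 × 28% = ₹20,440
  ₹21,000 × 37% = ₹7,770
  → ₹109,650
  Less low-income housing credit ₹17,000 → ₹92,650

₹172,575 > ₹92,650, so the tentative minimum tax is the binding amount.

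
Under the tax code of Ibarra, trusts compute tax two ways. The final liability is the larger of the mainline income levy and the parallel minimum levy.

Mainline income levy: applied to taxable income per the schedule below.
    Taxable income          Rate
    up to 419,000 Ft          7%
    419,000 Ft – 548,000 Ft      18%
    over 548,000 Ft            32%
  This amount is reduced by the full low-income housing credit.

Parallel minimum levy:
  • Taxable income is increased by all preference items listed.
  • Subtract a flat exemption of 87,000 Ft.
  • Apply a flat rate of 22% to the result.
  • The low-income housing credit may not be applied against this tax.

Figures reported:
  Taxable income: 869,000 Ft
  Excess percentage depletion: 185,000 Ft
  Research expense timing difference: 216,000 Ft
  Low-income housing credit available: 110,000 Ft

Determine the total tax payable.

Parallel minimum levy:
  Adjusted income: 869,000 Ft + 185,000 Ft + 216,000 Ft = 1,270,000 Ft
  Less exemption 87,000 Ft → base 1,183,000 Ft
  1,183,000 Ft × 22% = 260,260 Ft

Mainline income levy:
  419,000 Ft × 7% = 29,330 Ft
  129,000 Ft × 18% = 23,220 Ft
  321,000 Ft × 32% = 102,720 Ft
  → 155,270 Ft
  Less low-income housing credit 110,000 Ft → 45,270 Ft

260,260 Ft > 45,270 Ft, so the parallel minimum levy is the binding amount.

260,260 Ft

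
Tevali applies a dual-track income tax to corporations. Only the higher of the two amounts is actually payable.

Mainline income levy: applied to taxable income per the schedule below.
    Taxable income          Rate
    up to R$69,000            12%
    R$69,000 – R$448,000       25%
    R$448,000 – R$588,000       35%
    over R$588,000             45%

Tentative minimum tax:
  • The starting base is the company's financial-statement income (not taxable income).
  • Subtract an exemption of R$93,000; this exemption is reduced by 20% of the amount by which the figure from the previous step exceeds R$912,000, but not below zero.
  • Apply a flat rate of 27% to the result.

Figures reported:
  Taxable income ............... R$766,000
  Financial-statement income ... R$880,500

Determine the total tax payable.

Mainline income levy:
  R$69,000 × 12% = R$8,280
  R$379,000 × 25% = R$94,750
  R$140,000 × 35% = R$49,000
  R$178,000 × 45% = R$80,100
  → R$232,130

Tentative minimum tax:
  Base (financial-statement income): R$880,500
  Exemption: R$880,500 ≤ R$912,000, so full R$93,000 applies
  Base: R$880,500 − R$93,000 = R$787,500
  R$787,500 × 27% = R$212,625

R$232,130 > R$212,625, so the mainline income levy governs.

R$232,130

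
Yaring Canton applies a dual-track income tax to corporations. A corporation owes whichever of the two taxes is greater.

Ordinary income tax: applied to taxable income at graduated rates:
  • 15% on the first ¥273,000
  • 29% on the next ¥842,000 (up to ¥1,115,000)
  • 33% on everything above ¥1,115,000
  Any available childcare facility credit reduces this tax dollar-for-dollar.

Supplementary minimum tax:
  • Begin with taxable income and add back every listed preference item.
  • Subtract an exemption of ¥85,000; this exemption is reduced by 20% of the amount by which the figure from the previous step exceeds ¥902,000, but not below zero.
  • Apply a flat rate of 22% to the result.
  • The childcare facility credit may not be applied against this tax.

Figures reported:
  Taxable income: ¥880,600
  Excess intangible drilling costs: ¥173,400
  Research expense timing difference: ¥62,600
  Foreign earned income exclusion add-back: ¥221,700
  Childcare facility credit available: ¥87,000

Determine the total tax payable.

¥294,426

Ordinary income tax:
  ¥273,000 × 15% = ¥40,950
  ¥607,600 × 29% = ¥176,204
  → ¥217,154
  Less childcare facility credit ¥87,000 → ¥130,154

Supplementary minimum tax:
  Adjusted income: ¥880,600 + ¥173,400 + ¥62,600 + ¥221,700 = ¥1,338,300
  Exemption: 20% × (¥1,338,300 − ¥902,000) = ¥87,260 ≥ ¥85,000, so the exemption is fully phased out
  Base: ¥1,338,300 − ¥0 = ¥1,338,300
  ¥1,338,300 × 22% = ¥294,426

¥294,426 > ¥130,154, so the supplementary minimum tax is the binding amount.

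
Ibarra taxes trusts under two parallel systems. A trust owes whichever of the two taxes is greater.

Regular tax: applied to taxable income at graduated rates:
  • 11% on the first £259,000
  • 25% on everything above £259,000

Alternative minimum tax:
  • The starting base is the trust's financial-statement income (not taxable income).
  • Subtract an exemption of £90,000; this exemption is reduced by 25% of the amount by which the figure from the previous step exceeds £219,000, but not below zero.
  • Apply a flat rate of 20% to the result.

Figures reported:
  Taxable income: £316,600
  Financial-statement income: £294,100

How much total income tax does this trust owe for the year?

Regular tax:
  £259,000 × 11% = £28,490
  £57,600 × 25% = £14,400
  → £42,890

Alternative minimum tax:
  Base (financial-statement income): £294,100
  Exemption: £90,000 − 25% × (£294,100 − £219,000) = £90,000 − £18,775 = £71,225
  Base: £294,100 − £71,225 = £222,875
  £222,875 × 20% = £44,575

£44,575 > £42,890, so the alternative minimum tax is the binding amount.

£44,575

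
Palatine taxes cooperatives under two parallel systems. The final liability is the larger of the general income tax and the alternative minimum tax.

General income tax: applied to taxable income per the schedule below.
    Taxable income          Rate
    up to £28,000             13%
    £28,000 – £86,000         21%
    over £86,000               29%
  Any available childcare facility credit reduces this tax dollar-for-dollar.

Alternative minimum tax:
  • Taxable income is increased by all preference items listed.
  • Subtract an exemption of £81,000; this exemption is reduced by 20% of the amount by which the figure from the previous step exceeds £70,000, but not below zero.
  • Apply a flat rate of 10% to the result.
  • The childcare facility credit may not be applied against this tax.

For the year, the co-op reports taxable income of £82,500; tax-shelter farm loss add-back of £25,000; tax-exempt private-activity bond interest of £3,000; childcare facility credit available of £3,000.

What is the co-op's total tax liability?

£12,085

Alternative minimum tax:
  Adjusted income: £82,500 + £25,000 + £3,000 = £110,500
  Exemption: £81,000 − 20% × (£110,500 − £70,000) = £81,000 − £8,100 = £72,900
  Base: £110,500 − £72,900 = £37,600
  £37,600 × 10% = £3,760

General income tax:
  £28,000 × 13% = £3,640
  £54,500 × 21% = £11,445
  → £15,085
  Less childcare facility credit £3,000 → £12,085

£12,085 > £3,760, so the general income tax governs.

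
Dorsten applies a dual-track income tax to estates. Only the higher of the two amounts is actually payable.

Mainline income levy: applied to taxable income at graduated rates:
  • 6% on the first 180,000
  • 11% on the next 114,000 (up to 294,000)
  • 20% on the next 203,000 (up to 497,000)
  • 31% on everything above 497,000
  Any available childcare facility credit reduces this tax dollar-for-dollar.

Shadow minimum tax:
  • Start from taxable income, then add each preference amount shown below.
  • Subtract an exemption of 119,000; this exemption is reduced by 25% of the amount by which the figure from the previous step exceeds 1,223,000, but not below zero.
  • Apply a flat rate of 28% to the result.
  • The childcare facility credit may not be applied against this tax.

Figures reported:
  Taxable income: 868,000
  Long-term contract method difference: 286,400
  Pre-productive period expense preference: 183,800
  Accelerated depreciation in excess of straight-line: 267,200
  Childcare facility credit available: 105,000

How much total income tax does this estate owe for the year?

442,960

Shadow minimum tax:
  Adjusted income: 868,000 + 286,400 + 183,800 + 267,200 = 1,605,400
  Exemption: 119,000 − 25% × (1,605,400 − 1,223,000) = 119,000 − 95,600 = 23,400
  Base: 1,605,400 − 23,400 = 1,582,000
  1,582,000 × 28% = 442,960

Mainline income levy:
  180,000 × 6% = 10,800
  114,000 × 11% = 12,540
  203,000 × 20% = 40,600
  371,000 × 31% = 115,010
  → 178,950
  Less childcare facility credit 105,000 → 73,950

442,960 > 73,950, so the shadow minimum tax is the binding amount.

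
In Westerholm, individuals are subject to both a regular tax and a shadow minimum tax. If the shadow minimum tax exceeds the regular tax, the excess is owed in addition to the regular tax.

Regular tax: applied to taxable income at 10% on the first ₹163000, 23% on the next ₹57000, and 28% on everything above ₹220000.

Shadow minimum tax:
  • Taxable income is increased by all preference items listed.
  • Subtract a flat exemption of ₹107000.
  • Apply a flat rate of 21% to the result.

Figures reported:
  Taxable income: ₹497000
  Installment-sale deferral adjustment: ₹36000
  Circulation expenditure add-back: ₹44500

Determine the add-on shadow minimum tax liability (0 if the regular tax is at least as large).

₹0

Regular tax:
  ₹163000 × 10% = ₹16300
  ₹57000 × 23% = ₹13110
  ₹277000 × 28% = ₹77560
  → ₹106970

Shadow minimum tax:
  Adjusted income: ₹497000 + ₹36000 + ₹44500 = ₹577500
  Less exemption ₹107000 → base ₹470500
  ₹470500 × 21% = ₹98805

₹98805 ≤ ₹106970, so no add-on is due.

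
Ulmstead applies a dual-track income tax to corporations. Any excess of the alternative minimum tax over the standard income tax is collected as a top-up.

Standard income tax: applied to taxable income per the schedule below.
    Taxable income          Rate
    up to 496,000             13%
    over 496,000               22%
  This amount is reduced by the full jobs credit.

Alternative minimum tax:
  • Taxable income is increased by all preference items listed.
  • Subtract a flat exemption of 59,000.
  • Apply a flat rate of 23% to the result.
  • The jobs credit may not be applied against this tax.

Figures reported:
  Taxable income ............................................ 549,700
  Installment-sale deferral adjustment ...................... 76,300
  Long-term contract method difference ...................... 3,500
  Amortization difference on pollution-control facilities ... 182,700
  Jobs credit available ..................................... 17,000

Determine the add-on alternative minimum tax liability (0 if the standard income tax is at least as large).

Standard income tax:
  496,000 × 13% = 64,480
  53,700 × 22% = 11,814
  → 76,294
  Less jobs credit 17,000 → 59,294

Alternative minimum tax:
  Adjusted income: 549,700 + 76,300 + 3,500 + 182,700 = 812,200
  Less exemption 59,000 → base 753,200
  753,200 × 23% = 173,236

Excess of alternative minimum tax over standard income tax: 173,236 − 59,294 = 113,942.

113,942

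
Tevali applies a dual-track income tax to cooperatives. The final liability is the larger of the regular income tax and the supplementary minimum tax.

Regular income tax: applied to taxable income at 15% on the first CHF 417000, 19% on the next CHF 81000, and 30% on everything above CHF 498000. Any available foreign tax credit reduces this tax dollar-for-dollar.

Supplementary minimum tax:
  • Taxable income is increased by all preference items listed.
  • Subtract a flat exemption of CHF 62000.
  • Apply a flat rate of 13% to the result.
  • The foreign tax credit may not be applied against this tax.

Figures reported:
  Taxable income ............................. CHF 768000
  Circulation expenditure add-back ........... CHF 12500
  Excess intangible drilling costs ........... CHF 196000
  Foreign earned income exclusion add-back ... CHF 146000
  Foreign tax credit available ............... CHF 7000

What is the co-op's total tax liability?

CHF 151940

Regular income tax:
  CHF 417000 × 15% = CHF 62550
  CHF 81000 × 19% = CHF 15390
  CHF 270000 × 30% = CHF 81000
  → CHF 158940
  Less foreign tax credit CHF 7000 → CHF 151940

Supplementary minimum tax:
  Adjusted income: CHF 768000 + CHF 12500 + CHF 196000 + CHF 146000 = CHF 1122500
  Less exemption CHF 62000 → base CHF 1060500
  CHF 1060500 × 13% = CHF 137865

CHF 151940 > CHF 137865, so the regular income tax governs.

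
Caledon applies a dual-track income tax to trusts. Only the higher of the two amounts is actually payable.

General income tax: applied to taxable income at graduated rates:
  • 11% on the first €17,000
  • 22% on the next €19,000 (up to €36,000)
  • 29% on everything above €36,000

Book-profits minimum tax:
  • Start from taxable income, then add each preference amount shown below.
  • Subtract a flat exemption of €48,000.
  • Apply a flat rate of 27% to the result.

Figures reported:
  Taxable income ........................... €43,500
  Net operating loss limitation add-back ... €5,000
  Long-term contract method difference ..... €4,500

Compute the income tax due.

€8,225

Book-profits minimum tax:
  Adjusted income: €43,500 + €5,000 + €4,500 = €53,000
  Less exemption €48,000 → base €5,000
  €5,000 × 27% = €1,350

General income tax:
  €17,000 × 11% = €1,870
  €19,000 × 22% = €4,180
  €7,500 × 29% = €2,175
  → €8,225

€8,225 > €1,350, so the general income tax governs.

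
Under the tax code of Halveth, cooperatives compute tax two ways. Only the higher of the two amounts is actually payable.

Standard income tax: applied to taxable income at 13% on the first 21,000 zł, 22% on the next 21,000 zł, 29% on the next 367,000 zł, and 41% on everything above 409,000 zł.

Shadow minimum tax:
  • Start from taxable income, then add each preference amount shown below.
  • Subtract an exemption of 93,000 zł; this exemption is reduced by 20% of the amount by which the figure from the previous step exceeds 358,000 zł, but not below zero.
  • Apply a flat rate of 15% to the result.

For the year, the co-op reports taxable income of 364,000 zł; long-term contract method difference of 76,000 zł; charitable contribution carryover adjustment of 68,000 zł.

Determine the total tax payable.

Shadow minimum tax:
  Adjusted income: 364,000 zł + 76,000 zł + 68,000 zł = 508,000 zł
  Exemption: 93,000 zł − 20% × (508,000 zł − 358,000 zł) = 93,000 zł − 30,000 zł = 63,000 zł
  Base: 508,000 zł − 63,000 zł = 445,000 zł
  445,000 zł × 15% = 66,750 zł

Standard income tax:
  21,000 zł × 13% = 2,730 zł
  21,000 zł × 22% = 4,620 zł
  322,000 zł × 29% = 93,380 zł
  → 100,730 zł

100,730 zł > 66,750 zł, so the standard income tax governs.

100,730 zł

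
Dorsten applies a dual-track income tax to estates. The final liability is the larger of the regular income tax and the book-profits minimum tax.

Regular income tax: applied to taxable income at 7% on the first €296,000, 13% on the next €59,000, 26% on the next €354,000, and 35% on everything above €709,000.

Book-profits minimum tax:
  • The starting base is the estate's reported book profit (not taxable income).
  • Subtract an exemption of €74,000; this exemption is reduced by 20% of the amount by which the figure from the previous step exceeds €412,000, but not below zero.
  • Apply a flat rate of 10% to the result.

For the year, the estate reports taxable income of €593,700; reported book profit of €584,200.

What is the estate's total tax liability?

Book-profits minimum tax:
  Base (reported book profit): €584,200
  Exemption: €74,000 − 20% × (€584,200 − €412,000) = €74,000 − €34,440 = €39,560
  Base: €584,200 − €39,560 = €544,640
  €544,640 × 10% = €54,464

Regular income tax:
  €296,000 × 7% = €20,720
  €59,000 × 13% = €7,670
  €238,700 × 26% = €62,062
  → €90,452

€90,452 > €54,464, so the regular income tax governs.

€90,452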